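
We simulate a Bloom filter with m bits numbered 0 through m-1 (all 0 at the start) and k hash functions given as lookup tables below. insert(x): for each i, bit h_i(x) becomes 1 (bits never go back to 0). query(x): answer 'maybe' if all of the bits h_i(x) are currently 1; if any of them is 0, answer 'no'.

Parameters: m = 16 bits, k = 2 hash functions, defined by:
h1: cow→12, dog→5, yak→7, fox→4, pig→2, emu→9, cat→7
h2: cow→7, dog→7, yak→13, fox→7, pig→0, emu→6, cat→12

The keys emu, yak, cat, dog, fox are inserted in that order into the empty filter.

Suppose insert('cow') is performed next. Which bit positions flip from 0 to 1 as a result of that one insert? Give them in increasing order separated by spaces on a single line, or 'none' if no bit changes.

Answer: none

Derivation:
Start: bits=0000000000000000
After insert 'emu': sets bits 6 9 -> bits=0000001001000000
After insert 'yak': sets bits 7 13 -> bits=0000001101000100
After insert 'cat': sets bits 7 12 -> bits=0000001101001100
After insert 'dog': sets bits 5 7 -> bits=0000011101001100
After insert 'fox': sets bits 4 7 -> bits=0000111101001100
insert 'cow' would touch bits 7 12; currently bit7=1, bit12=1
Bits that are 0 among those (would change 0->1): none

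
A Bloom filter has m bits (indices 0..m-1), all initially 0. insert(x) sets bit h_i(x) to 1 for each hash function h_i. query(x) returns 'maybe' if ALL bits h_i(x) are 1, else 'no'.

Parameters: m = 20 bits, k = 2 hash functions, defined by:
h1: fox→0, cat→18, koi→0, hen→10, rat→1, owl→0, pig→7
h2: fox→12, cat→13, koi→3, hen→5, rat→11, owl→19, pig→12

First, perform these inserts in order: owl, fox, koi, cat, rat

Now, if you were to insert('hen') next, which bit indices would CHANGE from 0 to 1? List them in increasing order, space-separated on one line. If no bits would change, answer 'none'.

Start: bits=00000000000000000000
After insert 'owl': sets bits 0 19 -> bits=10000000000000000001
After insert 'fox': sets bits 0 12 -> bits=10000000000010000001
After insert 'koi': sets bits 0 3 -> bits=10010000000010000001
After insert 'cat': sets bits 13 18 -> bits=10010000000011000011
After insert 'rat': sets bits 1 11 -> bits=11010000000111000011
insert 'hen' would touch bits 5 10; currently bit5=0, bit10=0
Bits that are 0 among those (would change 0->1): 5 10

Answer: 5 10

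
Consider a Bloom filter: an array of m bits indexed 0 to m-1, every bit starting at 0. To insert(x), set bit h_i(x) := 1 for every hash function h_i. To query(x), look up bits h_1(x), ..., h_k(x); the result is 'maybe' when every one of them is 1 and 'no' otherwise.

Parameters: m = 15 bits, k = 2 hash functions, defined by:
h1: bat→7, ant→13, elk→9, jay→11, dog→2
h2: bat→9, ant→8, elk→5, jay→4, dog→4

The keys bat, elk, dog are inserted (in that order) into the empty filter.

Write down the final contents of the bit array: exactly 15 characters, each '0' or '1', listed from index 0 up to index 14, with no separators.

Answer: 001011010100000

Derivation:
Start: bits=000000000000000
After insert 'bat': sets bits 7 9 -> bits=000000010100000
After insert 'elk': sets bits 5 9 -> bits=000001010100000
After insert 'dog': sets bits 2 4 -> bits=001011010100000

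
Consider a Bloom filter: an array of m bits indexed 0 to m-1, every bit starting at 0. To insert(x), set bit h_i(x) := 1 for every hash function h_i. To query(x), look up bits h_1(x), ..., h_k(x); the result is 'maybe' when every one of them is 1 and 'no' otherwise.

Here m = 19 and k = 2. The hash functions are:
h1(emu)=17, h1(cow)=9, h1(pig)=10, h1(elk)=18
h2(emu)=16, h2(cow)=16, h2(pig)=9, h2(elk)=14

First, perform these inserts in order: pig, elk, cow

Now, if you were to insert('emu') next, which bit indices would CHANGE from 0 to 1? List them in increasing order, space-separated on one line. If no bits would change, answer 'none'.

Answer: 17

Derivation:
Start: bits=0000000000000000000
After insert 'pig': sets bits 9 10 -> bits=0000000001100000000
After insert 'elk': sets bits 14 18 -> bits=0000000001100010001
After insert 'cow': sets bits 9 16 -> bits=0000000001100010101
insert 'emu' would touch bits 16 17; currently bit16=1, bit17=0
Bits that are 0 among those (would change 0->1): 17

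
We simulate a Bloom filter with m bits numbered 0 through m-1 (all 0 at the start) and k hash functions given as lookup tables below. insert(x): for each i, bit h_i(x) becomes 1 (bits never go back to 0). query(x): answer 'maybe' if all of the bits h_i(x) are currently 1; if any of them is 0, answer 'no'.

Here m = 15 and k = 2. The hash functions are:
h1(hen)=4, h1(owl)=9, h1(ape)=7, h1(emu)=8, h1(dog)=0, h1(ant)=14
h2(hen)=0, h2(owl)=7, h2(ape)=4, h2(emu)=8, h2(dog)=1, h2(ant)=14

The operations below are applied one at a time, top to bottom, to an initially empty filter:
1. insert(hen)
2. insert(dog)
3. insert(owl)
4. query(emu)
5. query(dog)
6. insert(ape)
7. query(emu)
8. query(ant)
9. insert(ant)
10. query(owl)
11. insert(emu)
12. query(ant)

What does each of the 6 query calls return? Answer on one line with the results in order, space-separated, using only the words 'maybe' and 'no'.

Start: bits=000000000000000
Op 1: insert hen -> sets bits 0 4 -> bits=100010000000000
Op 2: insert dog -> sets bits 0 1 -> bits=110010000000000
Op 3: insert owl -> sets bits 7 9 -> bits=110010010100000
Op 4: query emu -> checks bit8=0 (has a 0) -> no
Op 5: query dog -> checks bit0=1, bit1=1 (all 1) -> maybe
Op 6: insert ape -> sets bits 4 7 -> bits=110010010100000
Op 7: query emu -> checks bit8=0 (has a 0) -> no
Op 8: query ant -> checks bit14=0 (has a 0) -> no
Op 9: insert ant -> sets bits 14 -> bits=110010010100001
Op 10: query owl -> checks bit7=1, bit9=1 (all 1) -> maybe
Op 11: insert emu -> sets bits 8 -> bits=110010011100001
Op 12: query ant -> checks bit14=1 (all 1) -> maybe
Query results in order: no maybe no no maybe maybe

Answer: no maybe no no maybe maybe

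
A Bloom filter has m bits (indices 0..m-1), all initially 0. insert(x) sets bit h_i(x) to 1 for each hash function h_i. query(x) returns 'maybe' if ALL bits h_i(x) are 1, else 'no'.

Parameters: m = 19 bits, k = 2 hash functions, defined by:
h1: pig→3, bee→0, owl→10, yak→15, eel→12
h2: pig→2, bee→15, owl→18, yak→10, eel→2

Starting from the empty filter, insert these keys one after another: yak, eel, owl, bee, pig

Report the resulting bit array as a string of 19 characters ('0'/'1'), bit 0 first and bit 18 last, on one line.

Start: bits=0000000000000000000
After insert 'yak': sets bits 10 15 -> bits=0000000000100001000
After insert 'eel': sets bits 2 12 -> bits=0010000000101001000
After insert 'owl': sets bits 10 18 -> bits=0010000000101001001
After insert 'bee': sets bits 0 15 -> bits=1010000000101001001
After insert 'pig': sets bits 2 3 -> bits=1011000000101001001

Answer: 1011000000101001001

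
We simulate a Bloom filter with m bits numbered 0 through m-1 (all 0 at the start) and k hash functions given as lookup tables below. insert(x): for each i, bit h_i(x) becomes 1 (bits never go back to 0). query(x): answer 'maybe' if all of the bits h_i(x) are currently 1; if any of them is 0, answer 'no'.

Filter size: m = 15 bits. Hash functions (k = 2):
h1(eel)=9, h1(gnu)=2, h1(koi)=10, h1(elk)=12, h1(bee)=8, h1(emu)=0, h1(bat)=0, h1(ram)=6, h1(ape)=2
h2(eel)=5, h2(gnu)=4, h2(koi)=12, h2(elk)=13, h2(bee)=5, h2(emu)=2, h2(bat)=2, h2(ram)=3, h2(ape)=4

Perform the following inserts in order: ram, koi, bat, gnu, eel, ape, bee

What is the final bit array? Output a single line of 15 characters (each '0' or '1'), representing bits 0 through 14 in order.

Answer: 101111101110100

Derivation:
Start: bits=000000000000000
After insert 'ram': sets bits 3 6 -> bits=000100100000000
After insert 'koi': sets bits 10 12 -> bits=000100100010100
After insert 'bat': sets bits 0 2 -> bits=101100100010100
After insert 'gnu': sets bits 2 4 -> bits=101110100010100
After insert 'eel': sets bits 5 9 -> bits=101111100110100
After insert 'ape': sets bits 2 4 -> bits=101111100110100
After insert 'bee': sets bits 5 8 -> bits=101111101110100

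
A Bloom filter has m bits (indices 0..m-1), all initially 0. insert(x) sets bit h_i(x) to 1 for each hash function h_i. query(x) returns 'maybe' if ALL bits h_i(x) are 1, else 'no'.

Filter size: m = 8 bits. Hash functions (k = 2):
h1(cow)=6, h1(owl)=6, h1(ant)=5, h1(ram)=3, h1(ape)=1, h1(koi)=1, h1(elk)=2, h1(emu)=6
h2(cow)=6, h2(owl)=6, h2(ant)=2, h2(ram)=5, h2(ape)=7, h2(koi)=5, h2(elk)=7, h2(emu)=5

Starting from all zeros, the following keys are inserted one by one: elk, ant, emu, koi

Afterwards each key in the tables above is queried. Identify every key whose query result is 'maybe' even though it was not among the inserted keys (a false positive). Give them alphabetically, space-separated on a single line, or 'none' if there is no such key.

Start: bits=00000000
After insert 'elk': sets bits 2 7 -> bits=00100001
After insert 'ant': sets bits 2 5 -> bits=00100101
After insert 'emu': sets bits 5 6 -> bits=00100111
After insert 'koi': sets bits 1 5 -> bits=01100111
Not inserted: ape cow owl ram — query each against bits=01100111:
query ape: checks bit1=1, bit7=1 (all 1) -> maybe => FALSE POSITIVE
query cow: checks bit6=1 (all 1) -> maybe => FALSE POSITIVE
query owl: checks bit6=1 (all 1) -> maybe => FALSE POSITIVE
query ram: checks bit3=0, bit5=1 (has a 0) -> no => not a false positive
False positives (alphabetical): ape cow owl

Answer: ape cow owl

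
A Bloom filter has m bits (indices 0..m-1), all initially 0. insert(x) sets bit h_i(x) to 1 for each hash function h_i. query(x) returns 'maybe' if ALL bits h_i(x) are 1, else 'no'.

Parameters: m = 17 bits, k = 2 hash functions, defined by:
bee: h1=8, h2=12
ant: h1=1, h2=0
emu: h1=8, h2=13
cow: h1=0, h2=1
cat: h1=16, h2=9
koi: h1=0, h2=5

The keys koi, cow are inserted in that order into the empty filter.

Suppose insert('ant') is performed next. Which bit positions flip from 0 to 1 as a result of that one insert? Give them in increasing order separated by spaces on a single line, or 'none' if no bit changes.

Answer: none

Derivation:
Start: bits=00000000000000000
After insert 'koi': sets bits 0 5 -> bits=10000100000000000
After insert 'cow': sets bits 0 1 -> bits=11000100000000000
insert 'ant' would touch bits 0 1; currently bit0=1, bit1=1
Bits that are 0 among those (would change 0->1): none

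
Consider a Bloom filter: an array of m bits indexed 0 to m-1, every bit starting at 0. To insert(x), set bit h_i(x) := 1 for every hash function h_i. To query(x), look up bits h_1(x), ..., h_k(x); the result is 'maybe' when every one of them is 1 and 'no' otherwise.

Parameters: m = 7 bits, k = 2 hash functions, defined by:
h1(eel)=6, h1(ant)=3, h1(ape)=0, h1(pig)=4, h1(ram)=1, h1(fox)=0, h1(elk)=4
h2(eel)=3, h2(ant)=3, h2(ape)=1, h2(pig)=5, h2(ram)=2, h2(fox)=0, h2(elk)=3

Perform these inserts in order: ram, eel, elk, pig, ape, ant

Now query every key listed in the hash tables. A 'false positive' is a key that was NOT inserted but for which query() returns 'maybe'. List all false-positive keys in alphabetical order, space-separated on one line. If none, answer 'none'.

Answer: fox

Derivation:
Start: bits=0000000
After insert 'ram': sets bits 1 2 -> bits=0110000
After insert 'eel': sets bits 3 6 -> bits=0111001
After insert 'elk': sets bits 3 4 -> bits=0111101
After insert 'pig': sets bits 4 5 -> bits=0111111
After insert 'ape': sets bits 0 1 -> bits=1111111
After insert 'ant': sets bits 3 -> bits=1111111
Not inserted: fox — query each against bits=1111111:
query fox: checks bit0=1 (all 1) -> maybe => FALSE POSITIVE
False positives (alphabetical): fox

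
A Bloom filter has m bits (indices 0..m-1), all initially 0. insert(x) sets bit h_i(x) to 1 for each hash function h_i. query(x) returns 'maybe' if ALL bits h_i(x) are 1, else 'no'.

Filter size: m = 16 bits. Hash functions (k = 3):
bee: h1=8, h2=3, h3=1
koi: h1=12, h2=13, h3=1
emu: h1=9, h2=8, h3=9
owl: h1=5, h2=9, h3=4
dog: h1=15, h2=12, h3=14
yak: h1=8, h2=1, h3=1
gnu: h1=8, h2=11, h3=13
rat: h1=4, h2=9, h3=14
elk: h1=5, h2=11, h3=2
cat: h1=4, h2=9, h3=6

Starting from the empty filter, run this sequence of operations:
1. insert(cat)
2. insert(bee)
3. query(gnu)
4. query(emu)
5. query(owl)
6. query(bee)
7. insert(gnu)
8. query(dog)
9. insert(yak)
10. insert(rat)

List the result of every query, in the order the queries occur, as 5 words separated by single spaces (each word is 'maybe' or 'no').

Start: bits=0000000000000000
Op 1: insert cat -> sets bits 4 6 9 -> bits=0000101001000000
Op 2: insert bee -> sets bits 1 3 8 -> bits=0101101011000000
Op 3: query gnu -> checks bit8=1, bit11=0, bit13=0 (has a 0) -> no
Op 4: query emu -> checks bit8=1, bit9=1 (all 1) -> maybe
Op 5: query owl -> checks bit4=1, bit5=0, bit9=1 (has a 0) -> no
Op 6: query bee -> checks bit1=1, bit3=1, bit8=1 (all 1) -> maybe
Op 7: insert gnu -> sets bits 8 11 13 -> bits=0101101011010100
Op 8: query dog -> checks bit12=0, bit14=0, bit15=0 (has a 0) -> no
Op 9: insert yak -> sets bits 1 8 -> bits=0101101011010100
Op 10: insert rat -> sets bits 4 9 14 -> bits=0101101011010110
Query results in order: no maybe no maybe no

Answer: no maybe no maybe no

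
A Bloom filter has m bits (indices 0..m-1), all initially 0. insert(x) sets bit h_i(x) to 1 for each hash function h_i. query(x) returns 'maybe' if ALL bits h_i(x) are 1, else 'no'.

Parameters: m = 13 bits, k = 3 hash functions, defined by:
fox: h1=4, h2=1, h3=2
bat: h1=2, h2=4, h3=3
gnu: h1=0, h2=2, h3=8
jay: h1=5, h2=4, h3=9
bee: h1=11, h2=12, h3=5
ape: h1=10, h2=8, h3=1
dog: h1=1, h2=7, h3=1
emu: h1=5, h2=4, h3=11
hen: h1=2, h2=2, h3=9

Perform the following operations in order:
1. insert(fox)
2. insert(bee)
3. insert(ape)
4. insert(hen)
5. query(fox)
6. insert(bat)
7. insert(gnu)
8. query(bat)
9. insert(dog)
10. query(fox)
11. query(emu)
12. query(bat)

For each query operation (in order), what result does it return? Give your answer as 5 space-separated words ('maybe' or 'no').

Answer: maybe maybe maybe maybe maybe

Derivation:
Start: bits=0000000000000
Op 1: insert fox -> sets bits 1 2 4 -> bits=0110100000000
Op 2: insert bee -> sets bits 5 11 12 -> bits=0110110000011
Op 3: insert ape -> sets bits 1 8 10 -> bits=0110110010111
Op 4: insert hen -> sets bits 2 9 -> bits=0110110011111
Op 5: query fox -> checks bit1=1, bit2=1, bit4=1 (all 1) -> maybe
Op 6: insert bat -> sets bits 2 3 4 -> bits=0111110011111
Op 7: insert gnu -> sets bits 0 2 8 -> bits=1111110011111
Op 8: query bat -> checks bit2=1, bit3=1, bit4=1 (all 1) -> maybe
Op 9: insert dog -> sets bits 1 7 -> bits=1111110111111
Op 10: query fox -> checks bit1=1, bit2=1, bit4=1 (all 1) -> maybe
Op 11: query emu -> checks bit4=1, bit5=1, bit11=1 (all 1) -> maybe
Op 12: query bat -> checks bit2=1, bit3=1, bit4=1 (all 1) -> maybe
Query results in order: maybe maybe maybe maybe maybe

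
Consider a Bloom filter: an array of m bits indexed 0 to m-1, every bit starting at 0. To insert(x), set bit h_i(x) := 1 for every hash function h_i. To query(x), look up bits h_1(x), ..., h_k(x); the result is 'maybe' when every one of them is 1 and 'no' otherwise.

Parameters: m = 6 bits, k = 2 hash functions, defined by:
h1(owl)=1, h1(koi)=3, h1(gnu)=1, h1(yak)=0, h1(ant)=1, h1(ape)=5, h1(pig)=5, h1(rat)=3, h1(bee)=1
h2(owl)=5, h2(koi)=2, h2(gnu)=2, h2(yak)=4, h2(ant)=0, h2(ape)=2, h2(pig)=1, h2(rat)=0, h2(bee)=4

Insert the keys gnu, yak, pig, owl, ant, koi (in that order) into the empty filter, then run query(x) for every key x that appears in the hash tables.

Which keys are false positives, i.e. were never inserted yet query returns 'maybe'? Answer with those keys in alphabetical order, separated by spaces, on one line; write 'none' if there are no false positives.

Answer: ape bee rat

Derivation:
Start: bits=000000
After insert 'gnu': sets bits 1 2 -> bits=011000
After insert 'yak': sets bits 0 4 -> bits=111010
After insert 'pig': sets bits 1 5 -> bits=111011
After insert 'owl': sets bits 1 5 -> bits=111011
After insert 'ant': sets bits 0 1 -> bits=111011
After insert 'koi': sets bits 2 3 -> bits=111111
Not inserted: ape bee rat — query each against bits=111111:
query ape: checks bit2=1, bit5=1 (all 1) -> maybe => FALSE POSITIVE
query bee: checks bit1=1, bit4=1 (all 1) -> maybe => FALSE POSITIVE
query rat: checks bit0=1, bit3=1 (all 1) -> maybe => FALSE POSITIVE
False positives (alphabetical): ape bee rat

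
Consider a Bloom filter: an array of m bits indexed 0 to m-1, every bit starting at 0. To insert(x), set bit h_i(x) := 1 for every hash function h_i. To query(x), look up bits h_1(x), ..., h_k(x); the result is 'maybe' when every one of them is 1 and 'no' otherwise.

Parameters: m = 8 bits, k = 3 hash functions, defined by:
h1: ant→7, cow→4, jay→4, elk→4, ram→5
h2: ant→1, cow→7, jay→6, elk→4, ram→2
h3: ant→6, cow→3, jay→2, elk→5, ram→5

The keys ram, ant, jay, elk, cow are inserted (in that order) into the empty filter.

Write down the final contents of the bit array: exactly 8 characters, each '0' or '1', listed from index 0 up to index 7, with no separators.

Answer: 01111111

Derivation:
Start: bits=00000000
After insert 'ram': sets bits 2 5 -> bits=00100100
After insert 'ant': sets bits 1 6 7 -> bits=01100111
After insert 'jay': sets bits 2 4 6 -> bits=01101111
After insert 'elk': sets bits 4 5 -> bits=01101111
After insert 'cow': sets bits 3 4 7 -> bits=01111111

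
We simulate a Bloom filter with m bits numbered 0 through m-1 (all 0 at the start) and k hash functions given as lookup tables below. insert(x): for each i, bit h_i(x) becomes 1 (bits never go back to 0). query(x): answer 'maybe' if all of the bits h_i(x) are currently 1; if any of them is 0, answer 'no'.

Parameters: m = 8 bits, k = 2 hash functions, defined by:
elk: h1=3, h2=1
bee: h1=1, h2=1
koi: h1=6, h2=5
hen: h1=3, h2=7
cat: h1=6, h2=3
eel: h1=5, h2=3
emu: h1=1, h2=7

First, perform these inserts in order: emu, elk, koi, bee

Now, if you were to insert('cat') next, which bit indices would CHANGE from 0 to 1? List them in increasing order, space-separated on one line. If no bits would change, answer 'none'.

Answer: none

Derivation:
Start: bits=00000000
After insert 'emu': sets bits 1 7 -> bits=01000001
After insert 'elk': sets bits 1 3 -> bits=01010001
After insert 'koi': sets bits 5 6 -> bits=01010111
After insert 'bee': sets bits 1 -> bits=01010111
insert 'cat' would touch bits 3 6; currently bit3=1, bit6=1
Bits that are 0 among those (would change 0->1): none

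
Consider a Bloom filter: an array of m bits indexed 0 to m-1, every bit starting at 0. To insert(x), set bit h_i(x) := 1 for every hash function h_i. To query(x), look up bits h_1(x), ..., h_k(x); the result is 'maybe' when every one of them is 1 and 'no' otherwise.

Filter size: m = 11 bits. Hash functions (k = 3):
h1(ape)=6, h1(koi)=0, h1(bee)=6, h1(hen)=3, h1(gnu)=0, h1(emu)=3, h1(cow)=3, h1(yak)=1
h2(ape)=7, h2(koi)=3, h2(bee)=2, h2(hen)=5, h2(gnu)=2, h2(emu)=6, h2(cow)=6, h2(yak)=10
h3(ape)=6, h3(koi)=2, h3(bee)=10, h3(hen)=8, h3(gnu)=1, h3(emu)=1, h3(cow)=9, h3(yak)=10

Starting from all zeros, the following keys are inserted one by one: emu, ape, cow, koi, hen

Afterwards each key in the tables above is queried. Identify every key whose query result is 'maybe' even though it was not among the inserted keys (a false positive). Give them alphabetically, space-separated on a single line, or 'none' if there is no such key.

Answer: gnu

Derivation:
Start: bits=00000000000
After insert 'emu': sets bits 1 3 6 -> bits=01010010000
After insert 'ape': sets bits 6 7 -> bits=01010011000
After insert 'cow': sets bits 3 6 9 -> bits=01010011010
After insert 'koi': sets bits 0 2 3 -> bits=11110011010
After insert 'hen': sets bits 3 5 8 -> bits=11110111110
Not inserted: bee gnu yak — query each against bits=11110111110:
query bee: checks bit2=1, bit6=1, bit10=0 (has a 0) -> no => not a false positive
query gnu: checks bit0=1, bit1=1, bit2=1 (all 1) -> maybe => FALSE POSITIVE
query yak: checks bit1=1, bit10=0 (has a 0) -> no => not a false positive
False positives (alphabetical): gnu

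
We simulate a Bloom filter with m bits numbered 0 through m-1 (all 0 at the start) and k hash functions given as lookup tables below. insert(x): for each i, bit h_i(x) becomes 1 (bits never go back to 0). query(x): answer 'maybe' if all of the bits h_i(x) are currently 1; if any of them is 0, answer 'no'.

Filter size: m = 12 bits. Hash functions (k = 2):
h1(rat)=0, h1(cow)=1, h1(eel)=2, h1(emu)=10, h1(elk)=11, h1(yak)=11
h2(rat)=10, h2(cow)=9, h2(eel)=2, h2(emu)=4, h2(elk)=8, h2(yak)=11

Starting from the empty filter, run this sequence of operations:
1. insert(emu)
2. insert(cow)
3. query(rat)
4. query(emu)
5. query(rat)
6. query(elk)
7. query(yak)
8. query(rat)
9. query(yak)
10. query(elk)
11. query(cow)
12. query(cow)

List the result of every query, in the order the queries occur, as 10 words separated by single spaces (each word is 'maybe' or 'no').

Answer: no maybe no no no no no no maybe maybe

Derivation:
Start: bits=000000000000
Op 1: insert emu -> sets bits 4 10 -> bits=000010000010
Op 2: insert cow -> sets bits 1 9 -> bits=010010000110
Op 3: query rat -> checks bit0=0, bit10=1 (has a 0) -> no
Op 4: query emu -> checks bit4=1, bit10=1 (all 1) -> maybe
Op 5: query rat -> checks bit0=0, bit10=1 (has a 0) -> no
Op 6: query elk -> checks bit8=0, bit11=0 (has a 0) -> no
Op 7: query yak -> checks bit11=0 (has a 0) -> no
Op 8: query rat -> checks bit0=0, bit10=1 (has a 0) -> no
Op 9: query yak -> checks bit11=0 (has a 0) -> no
Op 10: query elk -> checks bit8=0, bit11=0 (has a 0) -> no
Op 11: query cow -> checks bit1=1, bit9=1 (all 1) -> maybe
Op 12: query cow -> checks bit1=1, bit9=1 (all 1) -> maybe
Query results in order: no maybe no no no no no no maybe maybe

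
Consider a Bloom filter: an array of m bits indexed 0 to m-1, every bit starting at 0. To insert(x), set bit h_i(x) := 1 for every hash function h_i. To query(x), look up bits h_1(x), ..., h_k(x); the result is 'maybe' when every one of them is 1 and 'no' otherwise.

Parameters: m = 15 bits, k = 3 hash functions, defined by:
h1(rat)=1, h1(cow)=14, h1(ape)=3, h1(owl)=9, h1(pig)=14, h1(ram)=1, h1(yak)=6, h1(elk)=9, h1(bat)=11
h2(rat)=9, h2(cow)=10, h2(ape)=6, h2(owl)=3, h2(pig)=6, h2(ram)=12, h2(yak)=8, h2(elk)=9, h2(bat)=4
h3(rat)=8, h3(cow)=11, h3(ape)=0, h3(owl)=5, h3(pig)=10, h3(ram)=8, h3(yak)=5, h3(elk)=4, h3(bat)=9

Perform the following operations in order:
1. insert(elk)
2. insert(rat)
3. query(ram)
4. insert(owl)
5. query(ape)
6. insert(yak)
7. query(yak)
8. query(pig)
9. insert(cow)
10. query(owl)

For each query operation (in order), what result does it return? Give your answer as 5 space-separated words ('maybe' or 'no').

Answer: no no maybe no maybe

Derivation:
Start: bits=000000000000000
Op 1: insert elk -> sets bits 4 9 -> bits=000010000100000
Op 2: insert rat -> sets bits 1 8 9 -> bits=010010001100000
Op 3: query ram -> checks bit1=1, bit8=1, bit12=0 (has a 0) -> no
Op 4: insert owl -> sets bits 3 5 9 -> bits=010111001100000
Op 5: query ape -> checks bit0=0, bit3=1, bit6=0 (has a 0) -> no
Op 6: insert yak -> sets bits 5 6 8 -> bits=010111101100000
Op 7: query yak -> checks bit5=1, bit6=1, bit8=1 (all 1) -> maybe
Op 8: query pig -> checks bit6=1, bit10=0, bit14=0 (has a 0) -> no
Op 9: insert cow -> sets bits 10 11 14 -> bits=010111101111001
Op 10: query owl -> checks bit3=1, bit5=1, bit9=1 (all 1) -> maybe
Query results in order: no no maybe no maybe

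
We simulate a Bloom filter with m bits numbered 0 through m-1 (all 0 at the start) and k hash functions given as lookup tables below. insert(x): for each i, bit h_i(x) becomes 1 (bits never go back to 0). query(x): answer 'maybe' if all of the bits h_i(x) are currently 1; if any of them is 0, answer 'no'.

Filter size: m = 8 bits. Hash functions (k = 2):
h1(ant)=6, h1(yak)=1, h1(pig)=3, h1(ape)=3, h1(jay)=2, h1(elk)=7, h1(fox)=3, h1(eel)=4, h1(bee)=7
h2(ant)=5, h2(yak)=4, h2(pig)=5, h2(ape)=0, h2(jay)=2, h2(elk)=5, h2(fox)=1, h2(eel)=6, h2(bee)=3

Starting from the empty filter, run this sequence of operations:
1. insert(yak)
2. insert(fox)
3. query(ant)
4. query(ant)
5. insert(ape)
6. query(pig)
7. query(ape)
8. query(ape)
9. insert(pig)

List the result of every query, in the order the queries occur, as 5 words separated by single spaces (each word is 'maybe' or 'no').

Start: bits=00000000
Op 1: insert yak -> sets bits 1 4 -> bits=01001000
Op 2: insert fox -> sets bits 1 3 -> bits=01011000
Op 3: query ant -> checks bit5=0, bit6=0 (has a 0) -> no
Op 4: query ant -> checks bit5=0, bit6=0 (has a 0) -> no
Op 5: insert ape -> sets bits 0 3 -> bits=11011000
Op 6: query pig -> checks bit3=1, bit5=0 (has a 0) -> no
Op 7: query ape -> checks bit0=1, bit3=1 (all 1) -> maybe
Op 8: query ape -> checks bit0=1, bit3=1 (all 1) -> maybe
Op 9: insert pig -> sets bits 3 5 -> bits=11011100
Query results in order: no no no maybe maybe

Answer: no no no maybe maybe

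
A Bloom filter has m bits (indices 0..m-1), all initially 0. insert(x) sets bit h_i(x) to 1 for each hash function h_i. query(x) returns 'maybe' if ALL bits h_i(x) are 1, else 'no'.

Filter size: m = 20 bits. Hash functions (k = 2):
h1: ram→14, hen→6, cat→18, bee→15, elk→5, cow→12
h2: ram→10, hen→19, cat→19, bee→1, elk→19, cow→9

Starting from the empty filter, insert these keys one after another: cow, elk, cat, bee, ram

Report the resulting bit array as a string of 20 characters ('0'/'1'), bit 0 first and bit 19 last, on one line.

Answer: 01000100011010110011

Derivation:
Start: bits=00000000000000000000
After insert 'cow': sets bits 9 12 -> bits=00000000010010000000
After insert 'elk': sets bits 5 19 -> bits=00000100010010000001
After insert 'cat': sets bits 18 19 -> bits=00000100010010000011
After insert 'bee': sets bits 1 15 -> bits=01000100010010010011
After insert 'ram': sets bits 10 14 -> bits=01000100011010110011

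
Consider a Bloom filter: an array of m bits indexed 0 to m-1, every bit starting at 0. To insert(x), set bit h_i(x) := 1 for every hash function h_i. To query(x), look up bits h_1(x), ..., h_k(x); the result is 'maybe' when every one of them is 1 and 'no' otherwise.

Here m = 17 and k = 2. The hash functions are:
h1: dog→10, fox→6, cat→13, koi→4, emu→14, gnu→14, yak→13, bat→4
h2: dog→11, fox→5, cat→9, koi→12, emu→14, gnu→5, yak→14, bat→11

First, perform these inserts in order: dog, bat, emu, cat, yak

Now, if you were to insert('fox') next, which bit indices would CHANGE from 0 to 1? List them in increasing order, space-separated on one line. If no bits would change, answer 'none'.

Answer: 5 6

Derivation:
Start: bits=00000000000000000
After insert 'dog': sets bits 10 11 -> bits=00000000001100000
After insert 'bat': sets bits 4 11 -> bits=00001000001100000
After insert 'emu': sets bits 14 -> bits=00001000001100100
After insert 'cat': sets bits 9 13 -> bits=00001000011101100
After insert 'yak': sets bits 13 14 -> bits=00001000011101100
insert 'fox' would touch bits 5 6; currently bit5=0, bit6=0
Bits that are 0 among those (would change 0->1): 5 6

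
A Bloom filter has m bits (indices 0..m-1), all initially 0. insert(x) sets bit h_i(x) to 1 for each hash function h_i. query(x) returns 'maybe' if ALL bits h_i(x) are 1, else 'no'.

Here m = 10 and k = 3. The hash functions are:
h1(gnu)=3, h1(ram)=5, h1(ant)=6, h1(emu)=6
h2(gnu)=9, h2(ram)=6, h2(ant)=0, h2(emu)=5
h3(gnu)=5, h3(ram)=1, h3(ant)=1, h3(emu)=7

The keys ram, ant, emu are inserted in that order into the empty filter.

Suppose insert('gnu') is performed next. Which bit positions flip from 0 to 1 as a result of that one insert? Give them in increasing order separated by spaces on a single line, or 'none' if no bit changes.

Start: bits=0000000000
After insert 'ram': sets bits 1 5 6 -> bits=0100011000
After insert 'ant': sets bits 0 1 6 -> bits=1100011000
After insert 'emu': sets bits 5 6 7 -> bits=1100011100
insert 'gnu' would touch bits 3 5 9; currently bit3=0, bit5=1, bit9=0
Bits that are 0 among those (would change 0->1): 3 9

Answer: 3 9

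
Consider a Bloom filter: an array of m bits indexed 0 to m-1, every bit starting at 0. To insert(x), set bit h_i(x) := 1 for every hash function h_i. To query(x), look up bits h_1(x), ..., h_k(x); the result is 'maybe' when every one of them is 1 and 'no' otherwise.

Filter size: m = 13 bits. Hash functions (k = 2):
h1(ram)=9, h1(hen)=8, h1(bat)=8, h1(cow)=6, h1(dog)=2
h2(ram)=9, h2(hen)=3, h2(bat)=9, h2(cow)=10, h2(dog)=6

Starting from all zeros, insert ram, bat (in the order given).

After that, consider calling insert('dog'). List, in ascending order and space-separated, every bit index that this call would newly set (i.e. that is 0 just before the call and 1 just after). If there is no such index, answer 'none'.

Start: bits=0000000000000
After insert 'ram': sets bits 9 -> bits=0000000001000
After insert 'bat': sets bits 8 9 -> bits=0000000011000
insert 'dog' would touch bits 2 6; currently bit2=0, bit6=0
Bits that are 0 among those (would change 0->1): 2 6

Answer: 2 6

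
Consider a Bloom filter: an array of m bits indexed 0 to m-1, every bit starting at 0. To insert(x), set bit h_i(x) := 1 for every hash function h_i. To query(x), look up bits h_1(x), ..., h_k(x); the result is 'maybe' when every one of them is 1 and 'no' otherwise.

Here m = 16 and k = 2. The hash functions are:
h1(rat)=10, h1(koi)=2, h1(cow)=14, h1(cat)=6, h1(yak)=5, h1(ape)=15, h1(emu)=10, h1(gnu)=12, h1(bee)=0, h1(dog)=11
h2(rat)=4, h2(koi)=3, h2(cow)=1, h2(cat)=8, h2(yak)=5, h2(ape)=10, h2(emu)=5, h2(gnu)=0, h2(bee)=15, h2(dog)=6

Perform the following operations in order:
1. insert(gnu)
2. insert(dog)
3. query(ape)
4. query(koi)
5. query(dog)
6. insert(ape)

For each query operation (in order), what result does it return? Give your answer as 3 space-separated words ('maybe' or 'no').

Start: bits=0000000000000000
Op 1: insert gnu -> sets bits 0 12 -> bits=1000000000001000
Op 2: insert dog -> sets bits 6 11 -> bits=1000001000011000
Op 3: query ape -> checks bit10=0, bit15=0 (has a 0) -> no
Op 4: query koi -> checks bit2=0, bit3=0 (has a 0) -> no
Op 5: query dog -> checks bit6=1, bit11=1 (all 1) -> maybe
Op 6: insert ape -> sets bits 10 15 -> bits=1000001000111001
Query results in order: no no maybe

Answer: no no maybe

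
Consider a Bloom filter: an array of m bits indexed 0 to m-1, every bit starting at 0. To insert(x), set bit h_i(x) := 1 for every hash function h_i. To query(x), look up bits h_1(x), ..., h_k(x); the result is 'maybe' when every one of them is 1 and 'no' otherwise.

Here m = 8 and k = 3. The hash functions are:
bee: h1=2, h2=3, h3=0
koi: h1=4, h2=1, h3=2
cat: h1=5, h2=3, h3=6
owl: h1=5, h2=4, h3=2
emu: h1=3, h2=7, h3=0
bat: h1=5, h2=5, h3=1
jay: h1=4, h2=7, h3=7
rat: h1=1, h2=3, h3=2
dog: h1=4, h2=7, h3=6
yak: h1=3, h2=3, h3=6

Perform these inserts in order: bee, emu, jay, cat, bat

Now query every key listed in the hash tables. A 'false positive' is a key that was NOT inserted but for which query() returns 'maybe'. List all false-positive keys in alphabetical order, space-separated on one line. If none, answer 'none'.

Start: bits=00000000
After insert 'bee': sets bits 0 2 3 -> bits=10110000
After insert 'emu': sets bits 0 3 7 -> bits=10110001
After insert 'jay': sets bits 4 7 -> bits=10111001
After insert 'cat': sets bits 3 5 6 -> bits=10111111
After insert 'bat': sets bits 1 5 -> bits=11111111
Not inserted: dog koi owl rat yak — query each against bits=11111111:
query dog: checks bit4=1, bit6=1, bit7=1 (all 1) -> maybe => FALSE POSITIVE
query koi: checks bit1=1, bit2=1, bit4=1 (all 1) -> maybe => FALSE POSITIVE
query owl: checks bit2=1, bit4=1, bit5=1 (all 1) -> maybe => FALSE POSITIVE
query rat: checks bit1=1, bit2=1, bit3=1 (all 1) -> maybe => FALSE POSITIVE
query yak: checks bit3=1, bit6=1 (all 1) -> maybe => FALSE POSITIVE
False positives (alphabetical): dog koi owl rat yak

Answer: dog koi owl rat yak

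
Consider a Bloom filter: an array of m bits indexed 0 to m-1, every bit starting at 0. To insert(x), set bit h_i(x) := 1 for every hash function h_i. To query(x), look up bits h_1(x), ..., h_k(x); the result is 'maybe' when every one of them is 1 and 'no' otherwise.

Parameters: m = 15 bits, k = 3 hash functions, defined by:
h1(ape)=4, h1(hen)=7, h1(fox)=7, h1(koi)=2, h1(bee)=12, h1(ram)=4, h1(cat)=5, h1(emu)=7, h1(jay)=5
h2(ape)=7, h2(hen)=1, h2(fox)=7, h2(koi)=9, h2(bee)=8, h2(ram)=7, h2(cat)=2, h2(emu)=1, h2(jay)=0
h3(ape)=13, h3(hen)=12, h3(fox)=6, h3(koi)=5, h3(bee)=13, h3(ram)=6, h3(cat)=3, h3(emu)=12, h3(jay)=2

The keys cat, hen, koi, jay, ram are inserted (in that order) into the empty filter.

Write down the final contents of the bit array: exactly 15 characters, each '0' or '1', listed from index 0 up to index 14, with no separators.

Start: bits=000000000000000
After insert 'cat': sets bits 2 3 5 -> bits=001101000000000
After insert 'hen': sets bits 1 7 12 -> bits=011101010000100
After insert 'koi': sets bits 2 5 9 -> bits=011101010100100
After insert 'jay': sets bits 0 2 5 -> bits=111101010100100
After insert 'ram': sets bits 4 6 7 -> bits=111111110100100

Answer: 111111110100100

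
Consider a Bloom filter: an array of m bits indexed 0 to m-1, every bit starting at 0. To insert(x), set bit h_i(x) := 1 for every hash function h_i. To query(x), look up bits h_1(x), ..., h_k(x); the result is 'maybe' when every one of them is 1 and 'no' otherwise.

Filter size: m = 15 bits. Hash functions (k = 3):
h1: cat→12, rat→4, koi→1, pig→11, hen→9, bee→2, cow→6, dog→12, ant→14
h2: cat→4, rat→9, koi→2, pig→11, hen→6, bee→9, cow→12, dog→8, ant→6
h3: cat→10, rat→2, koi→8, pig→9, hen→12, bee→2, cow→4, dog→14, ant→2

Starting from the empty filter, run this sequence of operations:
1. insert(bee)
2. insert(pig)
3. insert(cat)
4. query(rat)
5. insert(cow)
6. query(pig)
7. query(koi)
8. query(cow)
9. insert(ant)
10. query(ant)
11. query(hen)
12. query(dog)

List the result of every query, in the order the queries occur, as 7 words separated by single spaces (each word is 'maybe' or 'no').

Start: bits=000000000000000
Op 1: insert bee -> sets bits 2 9 -> bits=001000000100000
Op 2: insert pig -> sets bits 9 11 -> bits=001000000101000
Op 3: insert cat -> sets bits 4 10 12 -> bits=001010000111100
Op 4: query rat -> checks bit2=1, bit4=1, bit9=1 (all 1) -> maybe
Op 5: insert cow -> sets bits 4 6 12 -> bits=001010100111100
Op 6: query pig -> checks bit9=1, bit11=1 (all 1) -> maybe
Op 7: query koi -> checks bit1=0, bit2=1, bit8=0 (has a 0) -> no
Op 8: query cow -> checks bit4=1, bit6=1, bit12=1 (all 1) -> maybe
Op 9: insert ant -> sets bits 2 6 14 -> bits=001010100111101
Op 10: query ant -> checks bit2=1, bit6=1, bit14=1 (all 1) -> maybe
Op 11: query hen -> checks bit6=1, bit9=1, bit12=1 (all 1) -> maybe
Op 12: query dog -> checks bit8=0, bit12=1, bit14=1 (has a 0) -> no
Query results in order: maybe maybe no maybe maybe maybe no

Answer: maybe maybe no maybe maybe maybe no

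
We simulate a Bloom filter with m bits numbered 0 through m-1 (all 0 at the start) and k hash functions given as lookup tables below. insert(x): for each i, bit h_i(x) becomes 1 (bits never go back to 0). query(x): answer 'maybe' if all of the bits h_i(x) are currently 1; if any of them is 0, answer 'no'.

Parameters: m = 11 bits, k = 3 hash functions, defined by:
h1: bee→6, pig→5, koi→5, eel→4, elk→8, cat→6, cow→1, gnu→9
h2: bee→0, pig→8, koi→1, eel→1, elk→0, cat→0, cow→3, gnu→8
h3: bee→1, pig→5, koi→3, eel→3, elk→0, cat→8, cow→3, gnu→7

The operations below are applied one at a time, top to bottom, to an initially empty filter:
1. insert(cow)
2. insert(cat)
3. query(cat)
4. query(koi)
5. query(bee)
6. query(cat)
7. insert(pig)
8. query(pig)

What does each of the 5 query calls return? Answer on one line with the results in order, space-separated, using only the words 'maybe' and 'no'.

Start: bits=00000000000
Op 1: insert cow -> sets bits 1 3 -> bits=01010000000
Op 2: insert cat -> sets bits 0 6 8 -> bits=11010010100
Op 3: query cat -> checks bit0=1, bit6=1, bit8=1 (all 1) -> maybe
Op 4: query koi -> checks bit1=1, bit3=1, bit5=0 (has a 0) -> no
Op 5: query bee -> checks bit0=1, bit1=1, bit6=1 (all 1) -> maybe
Op 6: query cat -> checks bit0=1, bit6=1, bit8=1 (all 1) -> maybe
Op 7: insert pig -> sets bits 5 8 -> bits=11010110100
Op 8: query pig -> checks bit5=1, bit8=1 (all 1) -> maybe
Query results in order: maybe no maybe maybe maybe

Answer: maybe no maybe maybe maybe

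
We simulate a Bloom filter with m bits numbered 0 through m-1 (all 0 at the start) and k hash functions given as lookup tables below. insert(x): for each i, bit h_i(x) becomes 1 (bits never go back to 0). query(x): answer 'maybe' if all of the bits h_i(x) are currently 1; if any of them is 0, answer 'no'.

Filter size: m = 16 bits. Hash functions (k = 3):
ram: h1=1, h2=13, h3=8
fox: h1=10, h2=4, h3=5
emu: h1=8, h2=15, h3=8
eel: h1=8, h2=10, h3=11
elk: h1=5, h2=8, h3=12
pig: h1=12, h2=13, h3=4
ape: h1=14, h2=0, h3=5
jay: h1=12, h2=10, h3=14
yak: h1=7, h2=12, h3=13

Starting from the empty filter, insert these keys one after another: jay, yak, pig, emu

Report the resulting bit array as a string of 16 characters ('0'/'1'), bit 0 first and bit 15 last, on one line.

Answer: 0000100110101111

Derivation:
Start: bits=0000000000000000
After insert 'jay': sets bits 10 12 14 -> bits=0000000000101010
After insert 'yak': sets bits 7 12 13 -> bits=0000000100101110
After insert 'pig': sets bits 4 12 13 -> bits=0000100100101110
After insert 'emu': sets bits 8 15 -> bits=0000100110101111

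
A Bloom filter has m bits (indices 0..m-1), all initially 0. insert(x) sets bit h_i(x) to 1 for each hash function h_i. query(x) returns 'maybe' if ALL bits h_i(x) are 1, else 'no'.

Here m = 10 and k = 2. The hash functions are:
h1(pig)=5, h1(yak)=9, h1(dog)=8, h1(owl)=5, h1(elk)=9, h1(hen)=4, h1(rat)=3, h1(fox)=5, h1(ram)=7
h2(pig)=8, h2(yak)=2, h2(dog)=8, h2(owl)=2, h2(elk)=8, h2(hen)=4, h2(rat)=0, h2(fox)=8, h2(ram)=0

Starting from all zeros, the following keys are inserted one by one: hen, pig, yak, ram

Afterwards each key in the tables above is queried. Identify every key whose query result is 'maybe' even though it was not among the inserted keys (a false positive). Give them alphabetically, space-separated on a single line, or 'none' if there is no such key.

Answer: dog elk fox owl

Derivation:
Start: bits=0000000000
After insert 'hen': sets bits 4 -> bits=0000100000
After insert 'pig': sets bits 5 8 -> bits=0000110010
After insert 'yak': sets bits 2 9 -> bits=0010110011
After insert 'ram': sets bits 0 7 -> bits=1010110111
Not inserted: dog elk fox owl rat — query each against bits=1010110111:
query dog: checks bit8=1 (all 1) -> maybe => FALSE POSITIVE
query elk: checks bit8=1, bit9=1 (all 1) -> maybe => FALSE POSITIVE
query fox: checks bit5=1, bit8=1 (all 1) -> maybe => FALSE POSITIVE
query owl: checks bit2=1, bit5=1 (all 1) -> maybe => FALSE POSITIVE
query rat: checks bit0=1, bit3=0 (has a 0) -> no => not a false positive
False positives (alphabetical): dog elk fox owl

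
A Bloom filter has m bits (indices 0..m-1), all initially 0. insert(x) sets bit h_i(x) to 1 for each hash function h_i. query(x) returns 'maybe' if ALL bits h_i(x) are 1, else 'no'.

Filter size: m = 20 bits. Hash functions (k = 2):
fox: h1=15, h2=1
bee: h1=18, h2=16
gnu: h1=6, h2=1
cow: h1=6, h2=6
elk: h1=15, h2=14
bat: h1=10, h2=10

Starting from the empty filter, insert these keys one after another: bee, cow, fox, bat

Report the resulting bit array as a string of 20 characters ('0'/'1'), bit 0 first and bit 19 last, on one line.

Start: bits=00000000000000000000
After insert 'bee': sets bits 16 18 -> bits=00000000000000001010
After insert 'cow': sets bits 6 -> bits=00000010000000001010
After insert 'fox': sets bits 1 15 -> bits=01000010000000011010
After insert 'bat': sets bits 10 -> bits=01000010001000011010

Answer: 01000010001000011010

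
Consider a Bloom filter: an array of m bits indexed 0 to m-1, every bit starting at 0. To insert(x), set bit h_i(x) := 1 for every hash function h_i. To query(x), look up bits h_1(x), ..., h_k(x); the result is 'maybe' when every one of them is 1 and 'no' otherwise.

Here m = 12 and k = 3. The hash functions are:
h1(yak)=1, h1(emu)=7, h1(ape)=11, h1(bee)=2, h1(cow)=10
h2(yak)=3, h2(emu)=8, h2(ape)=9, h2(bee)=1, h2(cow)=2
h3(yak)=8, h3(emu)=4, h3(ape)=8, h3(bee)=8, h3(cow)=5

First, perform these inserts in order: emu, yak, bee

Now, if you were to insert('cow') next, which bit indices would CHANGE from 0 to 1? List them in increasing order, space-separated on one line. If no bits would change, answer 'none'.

Start: bits=000000000000
After insert 'emu': sets bits 4 7 8 -> bits=000010011000
After insert 'yak': sets bits 1 3 8 -> bits=010110011000
After insert 'bee': sets bits 1 2 8 -> bits=011110011000
insert 'cow' would touch bits 2 5 10; currently bit2=1, bit5=0, bit10=0
Bits that are 0 among those (would change 0->1): 5 10

Answer: 5 10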